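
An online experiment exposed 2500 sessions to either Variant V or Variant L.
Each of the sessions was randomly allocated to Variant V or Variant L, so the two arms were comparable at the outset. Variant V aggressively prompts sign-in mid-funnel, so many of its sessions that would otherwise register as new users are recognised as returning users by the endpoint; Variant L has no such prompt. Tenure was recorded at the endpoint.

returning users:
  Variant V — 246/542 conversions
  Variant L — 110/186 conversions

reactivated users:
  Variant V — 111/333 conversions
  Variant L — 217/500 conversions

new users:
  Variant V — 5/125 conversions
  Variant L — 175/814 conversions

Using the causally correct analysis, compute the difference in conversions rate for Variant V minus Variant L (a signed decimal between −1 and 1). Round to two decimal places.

The stratified and pooled comparisons disagree (Variant L wins within each user tenure; Variant V wins overall), so the answer turns on the causal role of user tenure.
User tenure here is a post-treatment variable shaped by the variant; conditioning on it would introduce bias rather than remove it. The overall comparison is the causal one.
The causal difference is the pooled difference: 0.362 − 0.335 = +0.027.

+0.03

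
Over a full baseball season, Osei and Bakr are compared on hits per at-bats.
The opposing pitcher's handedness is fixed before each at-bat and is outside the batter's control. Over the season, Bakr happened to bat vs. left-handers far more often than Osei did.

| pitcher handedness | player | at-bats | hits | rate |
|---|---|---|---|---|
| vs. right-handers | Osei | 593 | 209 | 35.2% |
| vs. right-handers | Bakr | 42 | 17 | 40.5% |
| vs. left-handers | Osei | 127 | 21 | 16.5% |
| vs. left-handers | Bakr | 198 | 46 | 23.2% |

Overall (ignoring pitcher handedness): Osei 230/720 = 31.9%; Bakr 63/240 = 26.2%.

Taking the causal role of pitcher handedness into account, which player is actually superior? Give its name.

The imbalance in pitcher handedness arose from how at-bats were allocated, not from anything the player did; and pitcher handedness independently affects the outcome. The pooled gap is confounded — condition on pitcher handedness.
Within each level — vs. right-handers: 35.2% vs 40.5%; vs. left-handers: 16.5% vs 23.2% — Bakr is higher every time.

Bakr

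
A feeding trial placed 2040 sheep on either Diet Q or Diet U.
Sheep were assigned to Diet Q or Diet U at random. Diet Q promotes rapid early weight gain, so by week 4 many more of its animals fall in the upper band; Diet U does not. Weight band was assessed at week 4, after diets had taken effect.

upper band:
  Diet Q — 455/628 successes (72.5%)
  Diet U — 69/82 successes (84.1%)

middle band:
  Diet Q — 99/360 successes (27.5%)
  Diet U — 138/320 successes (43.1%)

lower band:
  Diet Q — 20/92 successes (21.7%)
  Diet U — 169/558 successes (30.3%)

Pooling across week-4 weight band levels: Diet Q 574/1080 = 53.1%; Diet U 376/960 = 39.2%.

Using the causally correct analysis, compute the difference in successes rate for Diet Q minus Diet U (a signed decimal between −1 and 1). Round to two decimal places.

+0.14

The stratified and pooled comparisons disagree (Diet U wins within each week-4 weight band; Diet Q wins overall), so the answer turns on the causal role of week-4 weight band.
Week-4 weight band is recorded after the diet and is itself shifted by it — it sits on the causal path from diet to outcome. Conditioning on a mediator would strip out part of the effect we want; the pooled comparison gives the total causal effect.
The causal difference is the pooled difference: 0.531 − 0.392 = +0.140.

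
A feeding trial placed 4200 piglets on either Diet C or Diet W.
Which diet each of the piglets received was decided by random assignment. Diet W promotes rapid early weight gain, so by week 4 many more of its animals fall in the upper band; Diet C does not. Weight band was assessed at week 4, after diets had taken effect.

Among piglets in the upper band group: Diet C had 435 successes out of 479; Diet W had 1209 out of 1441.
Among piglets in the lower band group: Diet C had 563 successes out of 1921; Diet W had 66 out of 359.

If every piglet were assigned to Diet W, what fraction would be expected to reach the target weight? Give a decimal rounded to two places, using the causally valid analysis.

The stratified and pooled comparisons disagree (Diet C wins within each week-4 weight band; Diet W wins overall), so the answer turns on the causal role of week-4 weight band.
Because the diet influences week-4 weight band, week-4 weight band is a post-treatment mediator, not a confounder. Stratifying on it would bias the estimate; the causal effect is the crude pooled difference.
So P(outcome | do(Diet W)) is just the pooled rate for Diet W: 1275/1800 = 0.708.

0.71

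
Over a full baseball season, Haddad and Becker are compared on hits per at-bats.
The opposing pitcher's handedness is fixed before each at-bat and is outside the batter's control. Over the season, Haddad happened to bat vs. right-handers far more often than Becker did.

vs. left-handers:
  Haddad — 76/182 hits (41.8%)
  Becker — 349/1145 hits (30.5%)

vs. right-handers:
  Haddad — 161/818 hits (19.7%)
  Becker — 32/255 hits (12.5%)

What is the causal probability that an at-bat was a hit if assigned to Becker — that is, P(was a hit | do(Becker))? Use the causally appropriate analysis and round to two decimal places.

0.22

Nothing the player does changes pitcher handedness; the imbalance is an allocation artefact. With pitcher handedness also predicting the outcome, the pooled figure is confounded, and the within-stratum comparison is the causal one.
Standardising Becker to the population pitcher handedness mix: 0.553·349/1145 + 0.447·32/255 = 0.225.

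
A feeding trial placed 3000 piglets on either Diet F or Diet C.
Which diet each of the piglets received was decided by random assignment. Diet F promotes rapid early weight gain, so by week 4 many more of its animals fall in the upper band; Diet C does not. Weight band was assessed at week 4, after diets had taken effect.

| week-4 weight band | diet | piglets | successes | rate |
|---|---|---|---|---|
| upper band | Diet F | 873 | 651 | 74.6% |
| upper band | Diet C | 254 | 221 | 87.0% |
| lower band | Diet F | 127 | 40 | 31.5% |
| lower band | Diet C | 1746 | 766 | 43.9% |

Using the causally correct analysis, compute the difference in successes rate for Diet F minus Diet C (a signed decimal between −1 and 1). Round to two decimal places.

+0.20

Week-4 weight band here is a post-treatment variable shaped by the diet; conditioning on it would introduce bias rather than remove it. The overall comparison is the causal one.
The causal difference is the pooled difference: 0.691 − 0.493 = +0.198.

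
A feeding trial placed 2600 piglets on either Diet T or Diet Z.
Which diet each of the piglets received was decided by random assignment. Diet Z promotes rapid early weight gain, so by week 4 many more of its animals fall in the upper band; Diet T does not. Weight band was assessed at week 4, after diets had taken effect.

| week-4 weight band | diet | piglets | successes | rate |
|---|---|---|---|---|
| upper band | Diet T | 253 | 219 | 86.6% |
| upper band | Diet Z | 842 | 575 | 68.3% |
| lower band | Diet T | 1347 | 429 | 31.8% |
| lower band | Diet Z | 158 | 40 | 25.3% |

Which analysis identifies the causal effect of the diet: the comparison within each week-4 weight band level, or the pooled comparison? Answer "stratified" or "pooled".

pooled

Within every week-4 weight band level Diet T has the higher rate, yet pooled Diet Z does — Simpson's reversal.
Stratifying would compare diets among piglets the diets themselves sorted into week-4 weight band groups — a form of selection on an intermediate. The unconditioned pooled rates give the total causal effect.
Pooled: Diet T 40.5% vs Diet Z 61.5%; Diet Z is higher overall.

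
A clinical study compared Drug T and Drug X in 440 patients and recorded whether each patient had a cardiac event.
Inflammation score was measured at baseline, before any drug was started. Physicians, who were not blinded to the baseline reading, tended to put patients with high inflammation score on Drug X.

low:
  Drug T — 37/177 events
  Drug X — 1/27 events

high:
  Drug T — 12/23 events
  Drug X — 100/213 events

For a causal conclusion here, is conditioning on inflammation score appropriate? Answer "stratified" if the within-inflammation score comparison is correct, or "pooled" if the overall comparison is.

Drug X is lower inside every inflammation score stratum but Drug T is lower in aggregate. Whether to stratify depends on how inflammation score relates to the drug.
The imbalance in inflammation score arose from how patients were allocated, not from anything the drug did; and inflammation score independently affects the outcome. The pooled gap is confounded — condition on inflammation score.
Within each level — low: 20.9% vs 3.7%; high: 52.2% vs 46.9% — Drug X is lower every time.

stratified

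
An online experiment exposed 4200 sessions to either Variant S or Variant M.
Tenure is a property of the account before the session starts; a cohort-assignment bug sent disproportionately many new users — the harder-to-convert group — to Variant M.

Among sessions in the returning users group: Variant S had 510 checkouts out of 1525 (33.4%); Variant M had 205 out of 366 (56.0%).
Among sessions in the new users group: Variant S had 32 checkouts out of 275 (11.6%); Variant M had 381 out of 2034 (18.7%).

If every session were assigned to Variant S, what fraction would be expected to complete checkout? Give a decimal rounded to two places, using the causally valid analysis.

0.21

User tenure satisfies the back-door criterion: it is not a descendant of the variant, and it blocks the spurious path from variant to outcome. Adjusting for it (i.e., using the within-user tenure rates) gives the causal effect.
Standardising Variant S to the population user tenure mix: 0.450·510/1525 + 0.550·32/275 = 0.215.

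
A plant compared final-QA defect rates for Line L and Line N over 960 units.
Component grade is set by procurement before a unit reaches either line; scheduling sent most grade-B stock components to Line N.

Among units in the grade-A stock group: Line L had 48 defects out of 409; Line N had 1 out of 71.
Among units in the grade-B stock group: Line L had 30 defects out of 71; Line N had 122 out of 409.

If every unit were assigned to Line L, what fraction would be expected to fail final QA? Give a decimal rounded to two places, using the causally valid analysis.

Component grade satisfies the back-door criterion: it is not a descendant of the line, and it blocks the spurious path from line to outcome. Adjusting for it (i.e., using the within-component grade rates) gives the causal effect.
Standardising Line L to the population component grade mix: 0.500·48/409 + 0.500·30/71 = 0.270.

0.27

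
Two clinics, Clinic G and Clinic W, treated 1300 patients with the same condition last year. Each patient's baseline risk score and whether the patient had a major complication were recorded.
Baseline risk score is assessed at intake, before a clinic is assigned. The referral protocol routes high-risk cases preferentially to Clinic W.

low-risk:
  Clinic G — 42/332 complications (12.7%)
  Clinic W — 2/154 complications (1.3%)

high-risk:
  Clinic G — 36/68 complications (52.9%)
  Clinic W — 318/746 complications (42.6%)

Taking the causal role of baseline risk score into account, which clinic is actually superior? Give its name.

Clinic W

The imbalance in baseline risk score arose from how patients were allocated, not from anything the clinic did; and baseline risk score independently affects the outcome. The pooled gap is confounded — condition on baseline risk score.
Within each level — low-risk: 12.7% vs 1.3%; high-risk: 52.9% vs 42.6% — Clinic W is lower every time.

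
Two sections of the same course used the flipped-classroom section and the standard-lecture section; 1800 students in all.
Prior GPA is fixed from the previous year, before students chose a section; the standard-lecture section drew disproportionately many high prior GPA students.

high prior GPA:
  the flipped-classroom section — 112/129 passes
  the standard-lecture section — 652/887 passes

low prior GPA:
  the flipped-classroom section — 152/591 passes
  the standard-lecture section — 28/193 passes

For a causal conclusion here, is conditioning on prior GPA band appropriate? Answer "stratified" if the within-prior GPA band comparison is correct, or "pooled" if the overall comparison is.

The prior GPA band-specific comparison favours the flipped-classroom section throughout, but the pooled figures favour the standard-lecture section. The question is whether to condition on prior GPA band.
Since prior GPA band is a pre-existing factor (not a product of the teaching method) and it affects the outcome on its own, it is a confounder. The stratified rates, not the pooled rate, identify the causal effect.
Within each level — high prior GPA: 86.8% vs 73.5%; low prior GPA: 25.7% vs 14.5% — the flipped-classroom section is higher every time.

stratified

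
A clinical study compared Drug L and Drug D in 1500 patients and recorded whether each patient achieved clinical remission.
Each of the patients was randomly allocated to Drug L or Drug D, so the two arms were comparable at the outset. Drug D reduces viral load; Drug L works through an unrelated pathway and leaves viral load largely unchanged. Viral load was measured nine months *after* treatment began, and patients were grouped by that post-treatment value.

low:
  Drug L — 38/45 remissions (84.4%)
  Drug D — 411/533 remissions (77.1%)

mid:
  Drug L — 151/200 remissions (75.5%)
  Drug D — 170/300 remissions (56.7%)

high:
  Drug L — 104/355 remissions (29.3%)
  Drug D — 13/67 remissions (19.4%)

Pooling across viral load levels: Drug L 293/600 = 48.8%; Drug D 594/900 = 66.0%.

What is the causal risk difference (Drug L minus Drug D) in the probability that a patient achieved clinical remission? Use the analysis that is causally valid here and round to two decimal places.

-0.17

Stratifying would compare drugs among patients the drugs themselves sorted into viral load groups — a form of selection on an intermediate. The unconditioned pooled rates give the total causal effect.
The causal difference is the pooled difference: 0.488 − 0.660 = -0.172.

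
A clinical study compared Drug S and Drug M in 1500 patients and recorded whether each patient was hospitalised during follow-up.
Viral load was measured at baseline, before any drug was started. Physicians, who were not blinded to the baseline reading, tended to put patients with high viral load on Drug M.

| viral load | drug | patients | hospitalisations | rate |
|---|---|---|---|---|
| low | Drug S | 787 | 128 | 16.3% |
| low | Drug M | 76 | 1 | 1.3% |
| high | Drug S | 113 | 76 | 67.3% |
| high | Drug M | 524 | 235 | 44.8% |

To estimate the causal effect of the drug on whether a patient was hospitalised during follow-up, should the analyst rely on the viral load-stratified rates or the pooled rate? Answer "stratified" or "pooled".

The stratified and pooled comparisons disagree (Drug M wins within each viral load; Drug S wins overall), so the answer turns on the causal role of viral load.
Since viral load is a pre-existing factor (not a product of the drug) and it affects the outcome on its own, it is a confounder. The stratified rates, not the pooled rate, identify the causal effect.
Within each level — low: 16.3% vs 1.3%; high: 67.3% vs 44.8% — Drug M is lower every time.

stratified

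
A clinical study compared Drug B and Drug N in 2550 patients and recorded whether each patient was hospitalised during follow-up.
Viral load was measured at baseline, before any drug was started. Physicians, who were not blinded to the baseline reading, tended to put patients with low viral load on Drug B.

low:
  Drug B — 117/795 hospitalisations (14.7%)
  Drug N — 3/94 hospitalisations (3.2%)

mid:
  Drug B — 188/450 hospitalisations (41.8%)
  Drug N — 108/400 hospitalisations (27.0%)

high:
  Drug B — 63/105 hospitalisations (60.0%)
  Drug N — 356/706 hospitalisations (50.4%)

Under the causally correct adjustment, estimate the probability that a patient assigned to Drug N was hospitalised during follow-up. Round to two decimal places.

0.26

Viral load differs across drugs for reasons unrelated to any effect of the drug itself, and it separately predicts the outcome — a classic confounder. We must compare within viral load levels.
Standardising Drug N to the population viral load mix: 0.349·3/94 + 0.333·108/400 + 0.318·356/706 = 0.261.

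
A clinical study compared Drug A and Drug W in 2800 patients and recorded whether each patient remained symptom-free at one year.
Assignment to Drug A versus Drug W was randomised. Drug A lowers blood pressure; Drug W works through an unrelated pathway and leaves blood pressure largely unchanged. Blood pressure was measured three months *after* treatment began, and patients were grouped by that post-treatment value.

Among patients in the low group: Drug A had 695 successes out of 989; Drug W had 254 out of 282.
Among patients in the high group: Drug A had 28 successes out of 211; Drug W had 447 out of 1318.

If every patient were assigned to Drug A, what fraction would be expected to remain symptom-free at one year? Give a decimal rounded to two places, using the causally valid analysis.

The blood pressure-specific comparison favours Drug W throughout, but the pooled figures favour Drug A. The question is whether to condition on blood pressure.
Blood pressure here is a post-treatment variable shaped by the drug; conditioning on it would introduce bias rather than remove it. The overall comparison is the causal one.
So P(outcome | do(Drug A)) is just the pooled rate for Drug A: 723/1200 = 0.603.

0.60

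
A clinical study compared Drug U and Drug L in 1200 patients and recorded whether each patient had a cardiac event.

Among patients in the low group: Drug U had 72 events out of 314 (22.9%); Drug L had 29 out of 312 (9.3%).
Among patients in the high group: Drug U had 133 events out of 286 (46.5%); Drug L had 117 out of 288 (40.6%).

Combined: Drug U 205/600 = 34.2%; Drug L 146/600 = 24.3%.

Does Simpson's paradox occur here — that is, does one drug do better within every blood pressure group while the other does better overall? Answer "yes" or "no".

no

Within each blood pressure level (low 22.9% vs 9.3%; high 46.5% vs 40.6%), Drug L has the lower rate every time. Pooled: 34.2% vs 24.3% — Drug L has the lower rate overall. They agree.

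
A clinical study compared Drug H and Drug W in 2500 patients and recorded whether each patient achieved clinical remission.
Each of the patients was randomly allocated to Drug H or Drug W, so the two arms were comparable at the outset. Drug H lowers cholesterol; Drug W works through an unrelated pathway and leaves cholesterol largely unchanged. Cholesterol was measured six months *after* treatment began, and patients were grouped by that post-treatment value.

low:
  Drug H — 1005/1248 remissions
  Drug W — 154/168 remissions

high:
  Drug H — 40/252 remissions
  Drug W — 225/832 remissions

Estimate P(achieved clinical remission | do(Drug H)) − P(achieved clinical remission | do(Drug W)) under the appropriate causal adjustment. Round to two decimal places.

+0.32

Because the drug influences cholesterol, cholesterol is a post-treatment mediator, not a confounder. Stratifying on it would bias the estimate; the causal effect is the crude pooled difference.
The causal difference is the pooled difference: 0.697 − 0.379 = +0.318.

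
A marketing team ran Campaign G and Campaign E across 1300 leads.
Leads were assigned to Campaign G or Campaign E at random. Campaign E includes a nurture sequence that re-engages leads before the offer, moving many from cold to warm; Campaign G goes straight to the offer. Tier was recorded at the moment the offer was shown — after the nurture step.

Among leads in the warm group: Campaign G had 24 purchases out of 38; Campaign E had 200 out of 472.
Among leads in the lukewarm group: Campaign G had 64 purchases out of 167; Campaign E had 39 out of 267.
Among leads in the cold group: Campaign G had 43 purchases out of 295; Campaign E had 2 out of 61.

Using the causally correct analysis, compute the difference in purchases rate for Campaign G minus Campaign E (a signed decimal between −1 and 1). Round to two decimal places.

-0.04

Stratifying would compare campaigns among leads the campaigns themselves sorted into engagement tier groups — a form of selection on an intermediate. The unconditioned pooled rates give the total causal effect.
The causal difference is the pooled difference: 0.262 − 0.301 = -0.039.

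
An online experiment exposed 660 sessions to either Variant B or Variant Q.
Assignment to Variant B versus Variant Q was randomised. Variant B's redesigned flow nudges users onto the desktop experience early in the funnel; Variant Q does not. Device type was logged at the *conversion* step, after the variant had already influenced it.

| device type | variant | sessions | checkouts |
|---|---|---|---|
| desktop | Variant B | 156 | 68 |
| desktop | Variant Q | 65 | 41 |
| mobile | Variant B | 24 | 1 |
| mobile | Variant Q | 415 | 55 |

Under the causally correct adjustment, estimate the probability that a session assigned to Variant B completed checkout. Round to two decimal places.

0.38

Device type here is a post-treatment variable shaped by the variant; conditioning on it would introduce bias rather than remove it. The overall comparison is the causal one.
So P(outcome | do(Variant B)) is just the pooled rate for Variant B: 69/180 = 0.383.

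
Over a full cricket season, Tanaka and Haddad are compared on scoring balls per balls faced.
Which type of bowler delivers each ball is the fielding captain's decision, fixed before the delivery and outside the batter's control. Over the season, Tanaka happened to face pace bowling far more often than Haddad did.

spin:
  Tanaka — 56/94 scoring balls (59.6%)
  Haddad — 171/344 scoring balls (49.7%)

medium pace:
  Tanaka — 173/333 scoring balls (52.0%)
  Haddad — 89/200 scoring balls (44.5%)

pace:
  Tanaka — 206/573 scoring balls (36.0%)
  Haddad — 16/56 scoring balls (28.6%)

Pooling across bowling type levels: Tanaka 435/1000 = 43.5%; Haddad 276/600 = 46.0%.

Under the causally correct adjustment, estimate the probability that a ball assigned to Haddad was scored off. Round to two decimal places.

0.40

The imbalance in bowling type arose from how balls faced were allocated, not from anything the player did; and bowling type independently affects the outcome. The pooled gap is confounded — condition on bowling type.
Standardising Haddad to the population bowling type mix: 0.274·171/344 + 0.333·89/200 + 0.393·16/56 = 0.397.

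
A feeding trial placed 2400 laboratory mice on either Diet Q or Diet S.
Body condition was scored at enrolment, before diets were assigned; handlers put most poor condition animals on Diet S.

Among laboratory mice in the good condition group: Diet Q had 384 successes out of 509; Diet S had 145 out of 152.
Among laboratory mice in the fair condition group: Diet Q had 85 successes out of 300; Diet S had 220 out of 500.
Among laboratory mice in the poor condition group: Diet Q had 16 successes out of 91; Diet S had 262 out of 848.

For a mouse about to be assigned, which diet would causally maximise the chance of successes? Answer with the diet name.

The stratified and pooled comparisons disagree (Diet S wins within each starting body condition; Diet Q wins overall), so the answer turns on the causal role of starting body condition.
The imbalance in starting body condition arose from how laboratory mice were allocated, not from anything the diet did; and starting body condition independently affects the outcome. The pooled gap is confounded — condition on starting body condition.
Within each level — good condition: 75.4% vs 95.4%; fair condition: 28.3% vs 44.0%; poor condition: 17.6% vs 30.9% — Diet S is higher every time.

Diet S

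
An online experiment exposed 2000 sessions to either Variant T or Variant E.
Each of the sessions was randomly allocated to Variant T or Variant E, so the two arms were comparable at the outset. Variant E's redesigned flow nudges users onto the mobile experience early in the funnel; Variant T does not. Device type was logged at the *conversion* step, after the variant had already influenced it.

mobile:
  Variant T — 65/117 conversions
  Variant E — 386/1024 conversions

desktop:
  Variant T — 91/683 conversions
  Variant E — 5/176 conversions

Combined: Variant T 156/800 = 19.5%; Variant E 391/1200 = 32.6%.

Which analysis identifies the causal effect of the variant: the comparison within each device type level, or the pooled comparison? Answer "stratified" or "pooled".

Stratifying would compare variants among sessions the variants themselves sorted into device type groups — a form of selection on an intermediate. The unconditioned pooled rates give the total causal effect.
Pooled: Variant T 19.5% vs Variant E 32.6%; Variant E is higher overall.

pooled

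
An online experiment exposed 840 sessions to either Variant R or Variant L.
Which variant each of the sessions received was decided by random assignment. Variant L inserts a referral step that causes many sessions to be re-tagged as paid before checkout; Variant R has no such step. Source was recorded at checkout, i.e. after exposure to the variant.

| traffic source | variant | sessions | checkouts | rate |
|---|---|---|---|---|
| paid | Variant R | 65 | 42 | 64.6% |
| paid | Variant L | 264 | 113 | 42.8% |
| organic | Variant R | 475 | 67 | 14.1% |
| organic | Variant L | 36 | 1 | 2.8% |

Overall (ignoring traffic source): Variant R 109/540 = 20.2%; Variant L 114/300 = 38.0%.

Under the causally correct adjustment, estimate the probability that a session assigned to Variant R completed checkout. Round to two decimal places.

0.20

Traffic source here is a post-treatment variable shaped by the variant; conditioning on it would introduce bias rather than remove it. The overall comparison is the causal one.
So P(outcome | do(Variant R)) is just the pooled rate for Variant R: 109/540 = 0.202.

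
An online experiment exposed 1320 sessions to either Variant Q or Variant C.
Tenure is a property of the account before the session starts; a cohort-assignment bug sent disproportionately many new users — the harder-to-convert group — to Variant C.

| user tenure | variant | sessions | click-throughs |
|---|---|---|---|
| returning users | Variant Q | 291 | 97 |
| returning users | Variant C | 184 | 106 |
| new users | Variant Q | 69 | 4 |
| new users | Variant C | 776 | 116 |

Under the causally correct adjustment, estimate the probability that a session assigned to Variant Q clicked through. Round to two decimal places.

0.16

Within every user tenure level Variant C has the higher rate, yet pooled Variant Q does — Simpson's reversal.
User tenure differs across variants for reasons unrelated to any effect of the variant itself, and it separately predicts the outcome — a classic confounder. We must compare within user tenure levels.
Standardising Variant Q to the population user tenure mix: 0.360·97/291 + 0.640·4/69 = 0.157.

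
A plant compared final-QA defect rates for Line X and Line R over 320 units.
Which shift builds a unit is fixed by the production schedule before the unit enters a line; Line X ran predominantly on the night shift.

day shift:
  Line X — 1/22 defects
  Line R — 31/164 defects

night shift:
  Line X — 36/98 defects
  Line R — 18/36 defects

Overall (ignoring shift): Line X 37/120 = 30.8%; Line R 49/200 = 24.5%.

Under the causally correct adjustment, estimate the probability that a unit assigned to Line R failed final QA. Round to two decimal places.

Here shift is a common cause — it drives both which line a case falls under and the outcome. The crude comparison mixes populations; the stratum-specific rates are the causally relevant ones.
Standardising Line R to the population shift mix: 0.581·31/164 + 0.419·18/36 = 0.319.

0.32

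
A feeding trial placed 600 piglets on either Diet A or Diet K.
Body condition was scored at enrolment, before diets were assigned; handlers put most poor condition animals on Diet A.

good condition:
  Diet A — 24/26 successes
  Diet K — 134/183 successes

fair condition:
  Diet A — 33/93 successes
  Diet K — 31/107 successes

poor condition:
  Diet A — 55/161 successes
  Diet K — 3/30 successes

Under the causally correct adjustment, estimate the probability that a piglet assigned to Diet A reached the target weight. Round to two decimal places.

0.55

Starting body condition satisfies the back-door criterion: it is not a descendant of the diet, and it blocks the spurious path from diet to outcome. Adjusting for it (i.e., using the within-starting body condition rates) gives the causal effect.
Standardising Diet A to the population starting body condition mix: 0.348·24/26 + 0.333·33/93 + 0.318·55/161 = 0.549.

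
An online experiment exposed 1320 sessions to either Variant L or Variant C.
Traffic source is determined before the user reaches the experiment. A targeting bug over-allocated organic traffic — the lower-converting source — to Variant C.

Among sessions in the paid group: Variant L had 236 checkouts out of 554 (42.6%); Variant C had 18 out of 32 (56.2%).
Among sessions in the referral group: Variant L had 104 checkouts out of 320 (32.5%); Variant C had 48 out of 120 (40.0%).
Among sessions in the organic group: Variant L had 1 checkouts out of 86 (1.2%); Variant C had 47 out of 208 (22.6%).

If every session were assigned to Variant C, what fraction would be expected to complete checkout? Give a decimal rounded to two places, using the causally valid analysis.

The stratified and pooled comparisons disagree (Variant C wins within each traffic source; Variant L wins overall), so the answer turns on the causal role of traffic source.
Nothing the variant does changes traffic source; the imbalance is an allocation artefact. With traffic source also predicting the outcome, the pooled figure is confounded, and the within-stratum comparison is the causal one.
Standardising Variant C to the population traffic source mix: 0.444·18/32 + 0.333·48/120 + 0.223·47/208 = 0.433.

0.43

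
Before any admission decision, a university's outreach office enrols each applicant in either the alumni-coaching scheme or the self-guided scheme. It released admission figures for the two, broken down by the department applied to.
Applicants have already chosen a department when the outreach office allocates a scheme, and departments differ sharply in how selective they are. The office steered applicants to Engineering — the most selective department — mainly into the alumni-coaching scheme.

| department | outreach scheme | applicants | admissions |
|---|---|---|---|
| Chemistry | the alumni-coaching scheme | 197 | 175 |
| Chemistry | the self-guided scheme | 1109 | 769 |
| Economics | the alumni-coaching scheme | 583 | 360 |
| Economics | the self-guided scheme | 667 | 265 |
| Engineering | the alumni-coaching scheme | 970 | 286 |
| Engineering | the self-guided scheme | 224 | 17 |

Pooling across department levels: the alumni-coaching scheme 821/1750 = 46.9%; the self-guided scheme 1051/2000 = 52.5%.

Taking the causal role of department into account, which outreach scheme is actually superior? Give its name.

Since department is a pre-existing factor (not a product of the outreach scheme) and it affects the outcome on its own, it is a confounder. The stratified rates, not the pooled rate, identify the causal effect.
Within each level — Chemistry: 88.8% vs 69.3%; Economics: 61.7% vs 39.7%; Engineering: 29.5% vs 7.6% — the alumni-coaching scheme is higher every time.

the alumni-coaching scheme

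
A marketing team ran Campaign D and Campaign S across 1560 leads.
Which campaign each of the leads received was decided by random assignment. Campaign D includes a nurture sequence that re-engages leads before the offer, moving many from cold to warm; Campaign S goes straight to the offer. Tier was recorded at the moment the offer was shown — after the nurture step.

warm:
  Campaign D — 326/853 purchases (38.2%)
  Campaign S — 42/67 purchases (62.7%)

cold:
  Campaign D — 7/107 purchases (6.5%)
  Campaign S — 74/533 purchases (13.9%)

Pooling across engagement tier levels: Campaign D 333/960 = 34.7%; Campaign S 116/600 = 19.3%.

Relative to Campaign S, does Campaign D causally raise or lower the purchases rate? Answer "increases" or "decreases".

increases

Engagement tier is downstream of the campaign. One should not condition on a consequence of treatment, so the overall rates are the right comparison.
Pooled: Campaign D 34.7% vs Campaign S 19.3%; Campaign D is higher overall.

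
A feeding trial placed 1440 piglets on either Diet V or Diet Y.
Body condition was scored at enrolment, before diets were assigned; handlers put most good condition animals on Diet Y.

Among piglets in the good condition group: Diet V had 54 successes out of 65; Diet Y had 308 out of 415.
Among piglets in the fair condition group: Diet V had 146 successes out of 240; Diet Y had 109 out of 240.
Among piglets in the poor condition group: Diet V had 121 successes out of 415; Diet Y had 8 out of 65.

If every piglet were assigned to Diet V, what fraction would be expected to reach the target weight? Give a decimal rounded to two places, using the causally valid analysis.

0.58

Within every starting body condition level Diet V has the higher rate, yet pooled Diet Y does — Simpson's reversal.
Since starting body condition is a pre-existing factor (not a product of the diet) and it affects the outcome on its own, it is a confounder. The stratified rates, not the pooled rate, identify the causal effect.
Standardising Diet V to the population starting body condition mix: 0.333·54/65 + 0.333·146/240 + 0.333·121/415 = 0.577.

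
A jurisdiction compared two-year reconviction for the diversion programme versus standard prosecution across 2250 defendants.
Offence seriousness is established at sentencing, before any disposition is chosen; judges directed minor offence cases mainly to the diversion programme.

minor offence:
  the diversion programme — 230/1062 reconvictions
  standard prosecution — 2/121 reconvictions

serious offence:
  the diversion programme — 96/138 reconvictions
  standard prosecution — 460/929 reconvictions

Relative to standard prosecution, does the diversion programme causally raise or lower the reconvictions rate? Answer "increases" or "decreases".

Offence seriousness is set before the disposition has any effect — it is not caused by the disposition — and it independently drives the outcome. That makes it a confounder, so the causal comparison is within offence seriousness levels.
Within each level — minor offence: 21.7% vs 1.7%; serious offence: 69.6% vs 49.5% — standard prosecution is lower every time.

increases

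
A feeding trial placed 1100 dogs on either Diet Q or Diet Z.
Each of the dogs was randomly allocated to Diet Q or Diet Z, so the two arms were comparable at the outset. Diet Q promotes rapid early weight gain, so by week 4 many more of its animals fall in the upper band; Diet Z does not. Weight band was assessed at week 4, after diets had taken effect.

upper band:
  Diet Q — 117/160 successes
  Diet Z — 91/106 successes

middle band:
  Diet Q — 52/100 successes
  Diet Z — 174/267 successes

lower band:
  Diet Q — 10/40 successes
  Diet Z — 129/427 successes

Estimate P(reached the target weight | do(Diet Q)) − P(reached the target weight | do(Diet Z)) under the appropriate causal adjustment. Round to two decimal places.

Within every week-4 weight band level Diet Z has the higher rate, yet pooled Diet Q does — Simpson's reversal.
Stratifying would compare diets among dogs the diets themselves sorted into week-4 weight band groups — a form of selection on an intermediate. The unconditioned pooled rates give the total causal effect.
The causal difference is the pooled difference: 0.597 − 0.492 = +0.104.

+0.10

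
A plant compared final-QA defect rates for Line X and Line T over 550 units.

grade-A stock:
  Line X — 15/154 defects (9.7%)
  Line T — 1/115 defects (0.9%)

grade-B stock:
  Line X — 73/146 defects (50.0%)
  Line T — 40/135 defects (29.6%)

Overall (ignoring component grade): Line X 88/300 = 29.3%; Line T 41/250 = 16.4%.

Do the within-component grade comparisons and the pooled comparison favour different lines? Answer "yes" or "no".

Within each component grade level (grade-A stock 9.7% vs 0.9%; grade-B stock 50.0% vs 29.6%), Line T has the lower rate every time. Pooled: 29.3% vs 16.4% — Line T has the lower rate overall. They agree.

no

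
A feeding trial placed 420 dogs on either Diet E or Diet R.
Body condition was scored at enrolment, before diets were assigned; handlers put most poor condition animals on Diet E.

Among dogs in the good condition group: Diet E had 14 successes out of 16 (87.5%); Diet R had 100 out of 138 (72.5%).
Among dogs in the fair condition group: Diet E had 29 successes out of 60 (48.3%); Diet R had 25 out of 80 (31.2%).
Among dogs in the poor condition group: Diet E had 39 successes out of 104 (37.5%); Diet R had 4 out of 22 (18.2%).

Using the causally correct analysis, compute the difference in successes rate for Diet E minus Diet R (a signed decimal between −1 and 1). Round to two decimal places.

Within every starting body condition level Diet E has the higher rate, yet pooled Diet R does — Simpson's reversal.
Nothing the diet does changes starting body condition; the imbalance is an allocation artefact. With starting body condition also predicting the outcome, the pooled figure is confounded, and the within-stratum comparison is the causal one.
Adjusting over the population distribution of starting body condition: 0.367·(0.875−0.725) + 0.333·(0.483−0.312) + 0.300·(0.375−0.182) = +0.170.

+0.17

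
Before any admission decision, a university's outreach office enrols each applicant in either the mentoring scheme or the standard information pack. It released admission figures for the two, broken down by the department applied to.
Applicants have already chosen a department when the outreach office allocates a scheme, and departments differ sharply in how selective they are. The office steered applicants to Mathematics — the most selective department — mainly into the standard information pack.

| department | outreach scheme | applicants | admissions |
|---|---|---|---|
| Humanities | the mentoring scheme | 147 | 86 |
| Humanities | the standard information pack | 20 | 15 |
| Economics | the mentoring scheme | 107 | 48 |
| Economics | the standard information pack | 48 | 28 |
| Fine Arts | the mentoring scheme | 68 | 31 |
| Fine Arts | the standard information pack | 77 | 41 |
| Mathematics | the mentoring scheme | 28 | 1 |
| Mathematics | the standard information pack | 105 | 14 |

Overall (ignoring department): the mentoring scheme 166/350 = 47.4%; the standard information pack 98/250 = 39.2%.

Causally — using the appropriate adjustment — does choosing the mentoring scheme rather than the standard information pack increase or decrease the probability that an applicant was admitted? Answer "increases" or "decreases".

decreases

Within every department level the standard information pack has the higher rate, yet pooled the mentoring scheme does — Simpson's reversal.
Here department is a common cause — it drives both which outreach scheme a case falls under and the outcome. The crude comparison mixes populations; the stratum-specific rates are the causally relevant ones.
Within each level — Humanities: 58.5% vs 75.0%; Economics: 44.9% vs 58.3%; Fine Arts: 45.6% vs 53.2%; Mathematics: 3.6% vs 13.3% — the standard information pack is higher every time.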